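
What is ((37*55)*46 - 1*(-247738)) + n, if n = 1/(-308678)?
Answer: 105366617943/308678 ≈ 3.4135e+5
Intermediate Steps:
n = -1/308678 ≈ -3.2396e-6
((37*55)*46 - 1*(-247738)) + n = ((37*55)*46 - 1*(-247738)) - 1/308678 = (2035*46 + 247738) - 1/308678 = (93610 + 247738) - 1/308678 = 341348 - 1/308678 = 105366617943/308678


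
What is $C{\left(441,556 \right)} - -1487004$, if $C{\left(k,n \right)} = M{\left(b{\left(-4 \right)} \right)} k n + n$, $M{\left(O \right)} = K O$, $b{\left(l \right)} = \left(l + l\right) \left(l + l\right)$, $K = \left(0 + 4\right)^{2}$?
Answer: $252568264$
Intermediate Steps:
$K = 16$ ($K = 4^{2} = 16$)
$b{\left(l \right)} = 4 l^{2}$ ($b{\left(l \right)} = 2 l 2 l = 4 l^{2}$)
$M{\left(O \right)} = 16 O$
$C{\left(k,n \right)} = n + 1024 k n$ ($C{\left(k,n \right)} = 16 \cdot 4 \left(-4\right)^{2} k n + n = 16 \cdot 4 \cdot 16 k n + n = 16 \cdot 64 k n + n = 1024 k n + n = n + 1024 k n$)
$C{\left(441,556 \right)} - -1487004 = 556 \left(1 + 1024 \cdot 441\right) - -1487004 = 556 \left(1 + 451584\right) + 1487004 = 556 \cdot 451585 + 1487004 = 251081260 + 1487004 = 252568264$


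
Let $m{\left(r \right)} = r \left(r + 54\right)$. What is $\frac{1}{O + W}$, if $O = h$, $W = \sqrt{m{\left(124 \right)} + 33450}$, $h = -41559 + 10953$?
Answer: $- \frac{15303}{468335857} - \frac{\sqrt{55522}}{936671714} \approx -3.2927 \cdot 10^{-5}$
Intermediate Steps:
$m{\left(r \right)} = r \left(54 + r\right)$
$h = -30606$
$W = \sqrt{55522}$ ($W = \sqrt{124 \left(54 + 124\right) + 33450} = \sqrt{124 \cdot 178 + 33450} = \sqrt{22072 + 33450} = \sqrt{55522} \approx 235.63$)
$O = -30606$
$\frac{1}{O + W} = \frac{1}{-30606 + \sqrt{55522}}$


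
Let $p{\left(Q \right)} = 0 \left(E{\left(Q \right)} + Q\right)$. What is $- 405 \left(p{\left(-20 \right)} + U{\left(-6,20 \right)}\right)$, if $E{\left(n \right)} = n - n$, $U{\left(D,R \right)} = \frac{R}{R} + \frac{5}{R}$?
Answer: $- \frac{2025}{4} \approx -506.25$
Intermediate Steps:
$U{\left(D,R \right)} = 1 + \frac{5}{R}$
$E{\left(n \right)} = 0$
$p{\left(Q \right)} = 0$ ($p{\left(Q \right)} = 0 \left(0 + Q\right) = 0 Q = 0$)
$- 405 \left(p{\left(-20 \right)} + U{\left(-6,20 \right)}\right) = - 405 \left(0 + \frac{5 + 20}{20}\right) = - 405 \left(0 + \frac{1}{20} \cdot 25\right) = - 405 \left(0 + \frac{5}{4}\right) = \left(-405\right) \frac{5}{4} = - \frac{2025}{4}$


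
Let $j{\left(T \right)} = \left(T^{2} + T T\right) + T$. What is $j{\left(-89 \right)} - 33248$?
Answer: $-17495$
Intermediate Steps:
$j{\left(T \right)} = T + 2 T^{2}$ ($j{\left(T \right)} = \left(T^{2} + T^{2}\right) + T = 2 T^{2} + T = T + 2 T^{2}$)
$j{\left(-89 \right)} - 33248 = - 89 \left(1 + 2 \left(-89\right)\right) - 33248 = - 89 \left(1 - 178\right) - 33248 = \left(-89\right) \left(-177\right) - 33248 = 15753 - 33248 = -17495$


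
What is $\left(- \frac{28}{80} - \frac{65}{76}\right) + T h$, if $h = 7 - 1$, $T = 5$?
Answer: $\frac{5471}{190} \approx 28.795$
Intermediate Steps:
$h = 6$ ($h = 7 - 1 = 6$)
$\left(- \frac{28}{80} - \frac{65}{76}\right) + T h = \left(- \frac{28}{80} - \frac{65}{76}\right) + 5 \cdot 6 = \left(\left(-28\right) \frac{1}{80} - \frac{65}{76}\right) + 30 = \left(- \frac{7}{20} - \frac{65}{76}\right) + 30 = - \frac{229}{190} + 30 = \frac{5471}{190}$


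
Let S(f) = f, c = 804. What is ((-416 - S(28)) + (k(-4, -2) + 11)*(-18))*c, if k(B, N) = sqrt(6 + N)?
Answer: -545112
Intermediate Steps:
((-416 - S(28)) + (k(-4, -2) + 11)*(-18))*c = ((-416 - 1*28) + (sqrt(6 - 2) + 11)*(-18))*804 = ((-416 - 28) + (sqrt(4) + 11)*(-18))*804 = (-444 + (2 + 11)*(-18))*804 = (-444 + 13*(-18))*804 = (-444 - 234)*804 = -678*804 = -545112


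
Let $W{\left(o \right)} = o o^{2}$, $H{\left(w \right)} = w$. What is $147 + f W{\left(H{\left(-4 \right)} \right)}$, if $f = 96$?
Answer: $-5997$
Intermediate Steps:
$W{\left(o \right)} = o^{3}$
$147 + f W{\left(H{\left(-4 \right)} \right)} = 147 + 96 \left(-4\right)^{3} = 147 + 96 \left(-64\right) = 147 - 6144 = -5997$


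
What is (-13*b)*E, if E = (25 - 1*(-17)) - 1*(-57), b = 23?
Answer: -29601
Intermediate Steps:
E = 99 (E = (25 + 17) + 57 = 42 + 57 = 99)
(-13*b)*E = -13*23*99 = -299*99 = -29601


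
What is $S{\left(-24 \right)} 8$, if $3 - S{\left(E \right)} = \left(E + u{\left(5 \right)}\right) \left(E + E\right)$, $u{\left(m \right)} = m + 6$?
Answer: $-4968$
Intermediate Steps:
$u{\left(m \right)} = 6 + m$
$S{\left(E \right)} = 3 - 2 E \left(11 + E\right)$ ($S{\left(E \right)} = 3 - \left(E + \left(6 + 5\right)\right) \left(E + E\right) = 3 - \left(E + 11\right) 2 E = 3 - \left(11 + E\right) 2 E = 3 - 2 E \left(11 + E\right)$)
$S{\left(-24 \right)} 8 = \left(3 - -528 - 2 \left(-24\right)^{2}\right) 8 = \left(3 + 528 - 1152\right) 8 = \left(-621\right) 8 = -4968$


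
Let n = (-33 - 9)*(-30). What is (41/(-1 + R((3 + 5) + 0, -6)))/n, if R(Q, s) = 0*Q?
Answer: -41/1260 ≈ -0.032540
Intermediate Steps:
R(Q, s) = 0
n = 1260 (n = -42*(-30) = 1260)
(41/(-1 + R((3 + 5) + 0, -6)))/n = (41/(-1 + 0))/1260 = (41/(-1))*(1/1260) = -1*41*(1/1260) = -41*1/1260 = -41/1260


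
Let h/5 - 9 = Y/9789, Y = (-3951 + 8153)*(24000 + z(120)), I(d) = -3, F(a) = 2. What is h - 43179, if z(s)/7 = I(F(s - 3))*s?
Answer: 9685358/3263 ≈ 2968.2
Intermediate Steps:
z(s) = -21*s (z(s) = 7*(-3*s) = -21*s)
Y = 90258960 (Y = (-3951 + 8153)*(24000 - 21*120) = 4202*(24000 - 2520) = 4202*21480 = 90258960)
h = 150578435/3263 (h = 45 + 5*(90258960/9789) = 45 + 5*(90258960*(1/9789)) = 45 + 5*(30086320/3263) = 45 + 150431600/3263 = 150578435/3263 ≈ 46147.)
h - 43179 = 150578435/3263 - 43179 = 9685358/3263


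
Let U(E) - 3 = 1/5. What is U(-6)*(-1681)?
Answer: -26896/5 ≈ -5379.2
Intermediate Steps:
U(E) = 16/5 (U(E) = 3 + 1/5 = 16/5)
U(-6)*(-1681) = (16/5)*(-1681) = -26896/5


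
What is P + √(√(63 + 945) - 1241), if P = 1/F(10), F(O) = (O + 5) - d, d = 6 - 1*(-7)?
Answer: ½ + √(-1241 + 12*√7) ≈ 0.5 + 34.774*I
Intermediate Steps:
d = 13 (d = 6 + 7 = 13)
F(O) = -8 + O (F(O) = (O + 5) - 1*13 = (5 + O) - 13 = -8 + O)
P = ½ (P = 1/(-8 + 10) = 1/2 = ½ ≈ 0.50000)
P + √(√(63 + 945) - 1241) = ½ + √(√(63 + 945) - 1241) = ½ + √(√1008 - 1241) = ½ + √(12*√7 - 1241) = ½ + √(-1241 + 12*√7)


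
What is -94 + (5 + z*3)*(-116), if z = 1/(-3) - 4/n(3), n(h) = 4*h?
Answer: -442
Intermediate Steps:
z = -2/3 (z = 1/(-3) - 4/(4*3) = 1*(-1/3) - 4/12 = -1/3 - 4*1/12 = -1/3 - 1/3 = -2/3 ≈ -0.66667)
-94 + (5 + z*3)*(-116) = -94 + (5 - 2/3*3)*(-116) = -94 + (5 - 2)*(-116) = -94 + 3*(-116) = -94 - 348 = -442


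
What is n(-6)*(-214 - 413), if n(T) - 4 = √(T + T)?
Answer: -2508 - 1254*I*√3 ≈ -2508.0 - 2172.0*I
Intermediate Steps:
n(T) = 4 + √2*√T (n(T) = 4 + √(T + T) = 4 + √(2*T) = 4 + √2*√T)
n(-6)*(-214 - 413) = (4 + √2*√(-6))*(-214 - 413) = (4 + √2*(I*√6))*(-627) = (4 + 2*I*√3)*(-627) = -2508 - 1254*I*√3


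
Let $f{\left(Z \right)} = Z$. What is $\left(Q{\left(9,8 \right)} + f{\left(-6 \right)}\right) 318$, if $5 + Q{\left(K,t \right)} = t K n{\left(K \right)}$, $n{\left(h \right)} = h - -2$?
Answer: $248358$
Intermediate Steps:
$n{\left(h \right)} = 2 + h$ ($n{\left(h \right)} = h + 2 = 2 + h$)
$Q{\left(K,t \right)} = -5 + K t \left(2 + K\right)$ ($Q{\left(K,t \right)} = -5 + t K \left(2 + K\right) = -5 + K t \left(2 + K\right)$)
$\left(Q{\left(9,8 \right)} + f{\left(-6 \right)}\right) 318 = \left(\left(-5 + 9 \cdot 8 \left(2 + 9\right)\right) - 6\right) 318 = \left(\left(-5 + 9 \cdot 8 \cdot 11\right) - 6\right) 318 = \left(\left(-5 + 792\right) - 6\right) 318 = \left(787 - 6\right) 318 = 781 \cdot 318 = 248358$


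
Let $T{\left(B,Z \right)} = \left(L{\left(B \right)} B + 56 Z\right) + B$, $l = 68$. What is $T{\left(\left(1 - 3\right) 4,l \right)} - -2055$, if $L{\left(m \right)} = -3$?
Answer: $5879$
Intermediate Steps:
$T{\left(B,Z \right)} = - 2 B + 56 Z$ ($T{\left(B,Z \right)} = \left(- 3 B + 56 Z\right) + B = - 2 B + 56 Z$)
$T{\left(\left(1 - 3\right) 4,l \right)} - -2055 = \left(- 2 \left(1 - 3\right) 4 + 56 \cdot 68\right) - -2055 = \left(- 2 \left(\left(-2\right) 4\right) + 3808\right) + 2055 = \left(\left(-2\right) \left(-8\right) + 3808\right) + 2055 = \left(16 + 3808\right) + 2055 = 3824 + 2055 = 5879$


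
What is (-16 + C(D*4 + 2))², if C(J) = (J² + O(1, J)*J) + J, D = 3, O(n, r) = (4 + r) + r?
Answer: 412164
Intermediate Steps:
O(n, r) = 4 + 2*r
C(J) = J + J² + J*(4 + 2*J) (C(J) = (J² + (4 + 2*J)*J) + J = (J² + J*(4 + 2*J)) + J = J + J² + J*(4 + 2*J))
(-16 + C(D*4 + 2))² = (-16 + (3*4 + 2)*(5 + 3*(3*4 + 2)))² = (-16 + (12 + 2)*(5 + 3*(12 + 2)))² = (-16 + 14*(5 + 3*14))² = (-16 + 14*(5 + 42))² = (-16 + 14*47)² = (-16 + 658)² = 642² = 412164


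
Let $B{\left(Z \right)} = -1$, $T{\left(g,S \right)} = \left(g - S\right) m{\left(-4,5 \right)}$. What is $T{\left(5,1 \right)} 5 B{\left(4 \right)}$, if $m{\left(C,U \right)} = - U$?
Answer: $100$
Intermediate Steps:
$T{\left(g,S \right)} = - 5 g + 5 S$ ($T{\left(g,S \right)} = \left(g - S\right) \left(\left(-1\right) 5\right) = \left(g - S\right) \left(-5\right) = - 5 g + 5 S$)
$T{\left(5,1 \right)} 5 B{\left(4 \right)} = \left(\left(-5\right) 5 + 5 \cdot 1\right) 5 \left(-1\right) = \left(-25 + 5\right) 5 \left(-1\right) = \left(-20\right) 5 \left(-1\right) = \left(-100\right) \left(-1\right) = 100$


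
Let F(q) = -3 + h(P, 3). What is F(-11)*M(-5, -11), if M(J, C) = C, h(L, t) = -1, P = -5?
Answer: 44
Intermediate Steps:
F(q) = -4 (F(q) = -3 - 1 = -4)
F(-11)*M(-5, -11) = -4*(-11) = 44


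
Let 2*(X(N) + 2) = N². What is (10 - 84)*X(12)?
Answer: -5180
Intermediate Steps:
X(N) = -2 + N²/2
(10 - 84)*X(12) = (10 - 84)*(-2 + (½)*12²) = -74*(-2 + (½)*144) = -74*(-2 + 72) = -74*70 = -5180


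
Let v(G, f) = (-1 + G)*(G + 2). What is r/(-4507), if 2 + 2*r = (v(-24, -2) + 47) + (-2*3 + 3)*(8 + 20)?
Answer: -511/9014 ≈ -0.056690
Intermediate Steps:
v(G, f) = (-1 + G)*(2 + G)
r = 511/2 (r = -1 + (((-2 - 24 + (-24)**2) + 47) + (-2*3 + 3)*(8 + 20))/2 = -1 + (((-2 - 24 + 576) + 47) + (-6 + 3)*28)/2 = -1 + ((550 + 47) - 3*28)/2 = -1 + (597 - 84)/2 = -1 + (1/2)*513 = -1 + 513/2 = 511/2 ≈ 255.50)
r/(-4507) = (511/2)/(-4507) = (511/2)*(-1/4507) = -511/9014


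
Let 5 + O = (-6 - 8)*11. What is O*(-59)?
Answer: 9381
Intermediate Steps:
O = -159 (O = -5 + (-6 - 8)*11 = -5 - 14*11 = -5 - 154 = -159)
O*(-59) = -159*(-59) = 9381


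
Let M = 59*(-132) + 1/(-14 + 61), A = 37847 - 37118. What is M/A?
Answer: -366035/34263 ≈ -10.683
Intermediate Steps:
A = 729
M = -366035/47 (M = -7788 + 1/47 = -366035/47 ≈ -7788.0)
M/A = -366035/47/729 = -366035/47*1/729 = -366035/34263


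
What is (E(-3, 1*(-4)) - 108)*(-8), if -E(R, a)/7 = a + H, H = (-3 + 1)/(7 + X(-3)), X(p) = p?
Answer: 612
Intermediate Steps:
H = -½ (H = (-3 + 1)/(7 - 3) = -2/4 = -2*¼ = -½ ≈ -0.50000)
E(R, a) = 7/2 - 7*a (E(R, a) = -7*(a - ½) = -7*(-½ + a) = 7/2 - 7*a)
(E(-3, 1*(-4)) - 108)*(-8) = ((7/2 - 7*(-4)) - 108)*(-8) = ((7/2 + 28) - 108)*(-8) = (63/2 - 108)*(-8) = -153/2*(-8) = 612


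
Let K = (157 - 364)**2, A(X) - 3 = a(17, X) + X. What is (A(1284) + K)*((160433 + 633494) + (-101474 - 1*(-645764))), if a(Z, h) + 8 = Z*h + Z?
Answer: 88286190141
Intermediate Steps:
a(Z, h) = -8 + Z + Z*h (a(Z, h) = -8 + (Z*h + Z) = -8 + (Z + Z*h) = -8 + Z + Z*h)
A(X) = 12 + 18*X (A(X) = 3 + ((-8 + 17 + 17*X) + X) = 3 + ((9 + 17*X) + X) = 3 + (9 + 18*X) = 12 + 18*X)
K = 42849 (K = (-207)**2 = 42849)
(A(1284) + K)*((160433 + 633494) + (-101474 - 1*(-645764))) = ((12 + 18*1284) + 42849)*((160433 + 633494) + (-101474 - 1*(-645764))) = ((12 + 23112) + 42849)*(793927 + (-101474 + 645764)) = (23124 + 42849)*(793927 + 544290) = 65973*1338217 = 88286190141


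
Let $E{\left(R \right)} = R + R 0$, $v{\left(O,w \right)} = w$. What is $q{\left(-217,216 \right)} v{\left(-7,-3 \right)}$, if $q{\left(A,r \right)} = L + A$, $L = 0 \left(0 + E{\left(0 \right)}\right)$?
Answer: $651$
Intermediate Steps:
$E{\left(R \right)} = R$ ($E{\left(R \right)} = R + 0 = R$)
$L = 0$ ($L = 0 \left(0 + 0\right) = 0 \cdot 0 = 0$)
$q{\left(A,r \right)} = A$ ($q{\left(A,r \right)} = 0 + A = A$)
$q{\left(-217,216 \right)} v{\left(-7,-3 \right)} = \left(-217\right) \left(-3\right) = 651$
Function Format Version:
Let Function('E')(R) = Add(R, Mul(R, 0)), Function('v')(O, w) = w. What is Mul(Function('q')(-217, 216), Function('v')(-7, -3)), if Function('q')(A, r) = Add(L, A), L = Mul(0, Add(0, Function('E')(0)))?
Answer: 651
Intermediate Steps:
Function('E')(R) = R (Function('E')(R) = Add(R, 0) = R)
L = 0 (L = Mul(0, Add(0, 0)) = Mul(0, 0) = 0)
Function('q')(A, r) = A (Function('q')(A, r) = Add(0, A) = A)
Mul(Function('q')(-217, 216), Function('v')(-7, -3)) = Mul(-217, -3) = 651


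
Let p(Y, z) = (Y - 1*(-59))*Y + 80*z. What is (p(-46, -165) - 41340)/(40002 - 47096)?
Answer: 27569/3547 ≈ 7.7725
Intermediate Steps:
p(Y, z) = 80*z + Y*(59 + Y) (p(Y, z) = (Y + 59)*Y + 80*z = (59 + Y)*Y + 80*z = Y*(59 + Y) + 80*z = 80*z + Y*(59 + Y))
(p(-46, -165) - 41340)/(40002 - 47096) = (((-46)² + 59*(-46) + 80*(-165)) - 41340)/(40002 - 47096) = ((2116 - 2714 - 13200) - 41340)/(-7094) = (-13798 - 41340)*(-1/7094) = -55138*(-1/7094) = 27569/3547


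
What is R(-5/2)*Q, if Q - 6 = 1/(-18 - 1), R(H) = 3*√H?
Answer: 339*I*√10/38 ≈ 28.211*I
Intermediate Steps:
Q = 113/19 (Q = 6 + 1/(-18 - 1) = 6 + 1/(-19) = 6 - 1/19 = 113/19 ≈ 5.9474)
R(-5/2)*Q = (3*√(-5/2))*(113/19) = (3*(I*√10/2))*(113/19) = (3*I*√10/2)*(113/19) = 339*I*√10/38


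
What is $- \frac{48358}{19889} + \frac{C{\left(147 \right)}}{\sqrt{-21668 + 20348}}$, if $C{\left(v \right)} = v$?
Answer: $- \frac{48358}{19889} - \frac{49 i \sqrt{330}}{220} \approx -2.4314 - 4.046 i$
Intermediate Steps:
$- \frac{48358}{19889} + \frac{C{\left(147 \right)}}{\sqrt{-21668 + 20348}} = - \frac{48358}{19889} + \frac{147}{\sqrt{-21668 + 20348}} = \left(-48358\right) \frac{1}{19889} + \frac{147}{\sqrt{-1320}} = - \frac{48358}{19889} + \frac{147}{2 i \sqrt{330}} = - \frac{48358}{19889} + 147 \left(- \frac{i \sqrt{330}}{660}\right) = - \frac{48358}{19889} - \frac{49 i \sqrt{330}}{220}$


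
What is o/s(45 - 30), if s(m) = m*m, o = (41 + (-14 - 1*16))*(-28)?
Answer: -308/225 ≈ -1.3689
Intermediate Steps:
o = -308 (o = (41 + (-14 - 16))*(-28) = (41 - 30)*(-28) = 11*(-28) = -308)
s(m) = m²
o/s(45 - 30) = -308/(45 - 30)² = -308/(15²) = -308/225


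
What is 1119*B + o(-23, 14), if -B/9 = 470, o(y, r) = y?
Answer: -4733393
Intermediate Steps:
B = -4230 (B = -9*470 = -4230)
1119*B + o(-23, 14) = 1119*(-4230) - 23 = -4733370 - 23 = -4733393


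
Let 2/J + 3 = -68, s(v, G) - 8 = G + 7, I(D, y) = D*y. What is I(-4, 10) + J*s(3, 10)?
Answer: -2890/71 ≈ -40.704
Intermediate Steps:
s(v, G) = 15 + G (s(v, G) = 8 + (G + 7) = 8 + (7 + G) = 15 + G)
J = -2/71 (J = 2/(-3 - 68) = 2/(-71) = 2*(-1/71) = -2/71 ≈ -0.028169)
I(-4, 10) + J*s(3, 10) = -4*10 - 2*(15 + 10)/71 = -40 - 2/71*25 = -40 - 50/71 = -2890/71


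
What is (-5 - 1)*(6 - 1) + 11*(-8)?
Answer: -118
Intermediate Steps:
(-5 - 1)*(6 - 1) + 11*(-8) = -6*5 - 88 = -30 - 88 = -118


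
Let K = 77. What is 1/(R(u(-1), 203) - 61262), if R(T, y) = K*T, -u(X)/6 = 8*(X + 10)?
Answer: -1/94526 ≈ -1.0579e-5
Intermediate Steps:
u(X) = -480 - 48*X (u(X) = -48*(X + 10) = -48*(10 + X) = -6*(80 + 8*X) = -480 - 48*X)
R(T, y) = 77*T
1/(R(u(-1), 203) - 61262) = 1/(77*(-480 - 48*(-1)) - 61262) = 1/(77*(-480 + 48) - 61262) = 1/(77*(-432) - 61262) = 1/(-33264 - 61262) = 1/(-94526) = -1/94526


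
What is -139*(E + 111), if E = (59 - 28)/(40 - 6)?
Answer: -528895/34 ≈ -15556.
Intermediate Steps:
E = 31/34 ≈ 0.91177
-139*(E + 111) = -139*(31/34 + 111) = -139*3805/34 = -528895/34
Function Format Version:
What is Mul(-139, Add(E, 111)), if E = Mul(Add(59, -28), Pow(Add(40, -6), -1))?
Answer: Rational(-528895, 34) ≈ -15556.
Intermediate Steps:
E = Rational(31, 34) (E = Mul(31, Pow(34, -1)) = Mul(31, Rational(1, 34)) = Rational(31, 34) ≈ 0.91177)
Mul(-139, Add(E, 111)) = Mul(-139, Add(Rational(31, 34), 111)) = Mul(-139, Rational(3805, 34)) = Rational(-528895, 34)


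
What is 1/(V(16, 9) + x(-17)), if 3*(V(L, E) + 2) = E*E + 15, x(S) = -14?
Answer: 1/16 ≈ 0.062500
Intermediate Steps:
V(L, E) = 3 + E²/3 (V(L, E) = -2 + (E*E + 15)/3 = -2 + (E² + 15)/3 = -2 + (15 + E²)/3 = -2 + (5 + E²/3) = 3 + E²/3)
1/(V(16, 9) + x(-17)) = 1/((3 + (⅓)*9²) - 14) = 1/((3 + (⅓)*81) - 14) = 1/((3 + 27) - 14) = 1/(30 - 14) = 1/16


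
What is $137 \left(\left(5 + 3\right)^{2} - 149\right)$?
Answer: $-11645$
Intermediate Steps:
$137 \left(\left(5 + 3\right)^{2} - 149\right) = 137 \left(8^{2} - 149\right) = 137 \left(64 - 149\right) = 137 \left(-85\right) = -11645$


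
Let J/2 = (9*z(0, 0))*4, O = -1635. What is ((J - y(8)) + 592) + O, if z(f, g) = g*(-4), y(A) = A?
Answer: -1051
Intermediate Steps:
z(f, g) = -4*g
J = 0 (J = 2*((9*(-4*0))*4) = 2*((9*0)*4) = 2*(0*4) = 2*0 = 0)
((J - y(8)) + 592) + O = ((0 - 1*8) + 592) - 1635 = ((0 - 8) + 592) - 1635 = (-8 + 592) - 1635 = 584 - 1635 = -1051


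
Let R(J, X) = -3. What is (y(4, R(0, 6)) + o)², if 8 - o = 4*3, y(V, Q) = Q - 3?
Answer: 100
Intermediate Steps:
y(V, Q) = -3 + Q
o = -4 (o = 8 - 4*3 = 8 - 1*12 = 8 - 12 = -4)
(y(4, R(0, 6)) + o)² = ((-3 - 3) - 4)² = (-6 - 4)² = (-10)² = 100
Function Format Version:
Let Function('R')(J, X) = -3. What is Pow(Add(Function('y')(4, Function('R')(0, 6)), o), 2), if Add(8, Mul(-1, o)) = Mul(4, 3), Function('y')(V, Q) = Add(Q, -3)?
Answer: 100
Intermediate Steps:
Function('y')(V, Q) = Add(-3, Q)
o = -4 (o = Add(8, Mul(-1, Mul(4, 3))) = Add(8, Mul(-1, 12)) = Add(8, -12) = -4)
Pow(Add(Function('y')(4, Function('R')(0, 6)), o), 2) = Pow(Add(Add(-3, -3), -4), 2) = Pow(Add(-6, -4), 2) = Pow(-10, 2) = 100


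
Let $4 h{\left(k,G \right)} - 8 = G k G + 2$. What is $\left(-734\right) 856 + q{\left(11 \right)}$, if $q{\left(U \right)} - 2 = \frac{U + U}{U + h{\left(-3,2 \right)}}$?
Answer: $- \frac{13194298}{21} \approx -6.283 \cdot 10^{5}$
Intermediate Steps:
$h{\left(k,G \right)} = \frac{5}{2} + \frac{k G^{2}}{4}$ ($h{\left(k,G \right)} = 2 + \frac{G k G + 2}{4} = 2 + \frac{k G^{2} + 2}{4} = 2 + \frac{2 + k G^{2}}{4} = 2 + \left(\frac{1}{2} + \frac{k G^{2}}{4}\right) = \frac{5}{2} + \frac{k G^{2}}{4}$)
$q{\left(U \right)} = 2 + \frac{2 U}{- \frac{1}{2} + U}$ ($q{\left(U \right)} = 2 + \frac{U + U}{U + \left(\frac{5}{2} + \frac{1}{4} \left(-3\right) 2^{2}\right)} = 2 + \frac{2 U}{U + \left(\frac{5}{2} + \frac{1}{4} \left(-3\right) 4\right)} = 2 + \frac{2 U}{U + \left(\frac{5}{2} - 3\right)} = 2 + \frac{2 U}{U - \frac{1}{2}} = 2 + \frac{2 U}{- \frac{1}{2} + U}$)
$\left(-734\right) 856 + q{\left(11 \right)} = \left(-734\right) 856 + \frac{2 \left(-1 + 4 \cdot 11\right)}{-1 + 2 \cdot 11} = -628304 + \frac{2 \left(-1 + 44\right)}{-1 + 22} = -628304 + 2 \cdot \frac{1}{21} \cdot 43 = -628304 + \frac{86}{21} = - \frac{13194298}{21}$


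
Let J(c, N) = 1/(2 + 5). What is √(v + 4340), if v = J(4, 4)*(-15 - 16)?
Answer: √212443/7 ≈ 65.845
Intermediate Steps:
J(c, N) = ⅐ (J(c, N) = 1/7 = ⅐)
v = -31/7 (v = (-15 - 16)/7 = (⅐)*(-31) = -31/7 ≈ -4.4286)
√(v + 4340) = √(-31/7 + 4340) = √(30349/7) = √212443/7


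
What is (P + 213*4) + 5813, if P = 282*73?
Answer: 27251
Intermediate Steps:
P = 20586
(P + 213*4) + 5813 = (20586 + 213*4) + 5813 = (20586 + 852) + 5813 = 21438 + 5813 = 27251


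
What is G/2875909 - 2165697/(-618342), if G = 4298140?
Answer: 2962022659151/592765107626 ≈ 4.9970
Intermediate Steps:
G/2875909 - 2165697/(-618342) = 4298140/2875909 - 2165697/(-618342) = 4298140*(1/2875909) - 2165697*(-1/618342) = 4298140/2875909 + 721899/206114 = 2962022659151/592765107626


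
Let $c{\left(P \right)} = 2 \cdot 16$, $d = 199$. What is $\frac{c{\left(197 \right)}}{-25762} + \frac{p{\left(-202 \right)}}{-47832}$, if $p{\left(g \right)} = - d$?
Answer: $\frac{1798007}{616123992} \approx 0.0029183$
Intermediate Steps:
$p{\left(g \right)} = -199$ ($p{\left(g \right)} = \left(-1\right) 199 = -199$)
$c{\left(P \right)} = 32$
$\frac{c{\left(197 \right)}}{-25762} + \frac{p{\left(-202 \right)}}{-47832} = \frac{32}{-25762} - \frac{199}{-47832} = 32 \left(- \frac{1}{25762}\right) - - \frac{199}{47832} = - \frac{16}{12881} + \frac{199}{47832} = \frac{1798007}{616123992}$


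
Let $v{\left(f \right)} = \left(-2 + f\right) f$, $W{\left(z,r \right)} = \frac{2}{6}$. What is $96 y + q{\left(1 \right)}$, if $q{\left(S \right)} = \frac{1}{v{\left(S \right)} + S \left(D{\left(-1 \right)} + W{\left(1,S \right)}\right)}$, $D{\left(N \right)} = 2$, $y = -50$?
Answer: $- \frac{19197}{4} \approx -4799.3$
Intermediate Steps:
$W{\left(z,r \right)} = \frac{1}{3}$ ($W{\left(z,r \right)} = 2 \cdot \frac{1}{6} = \frac{1}{3}$)
$v{\left(f \right)} = f \left(-2 + f\right)$
$q{\left(S \right)} = \frac{1}{\frac{7 S}{3} + S \left(-2 + S\right)}$ ($q{\left(S \right)} = \frac{1}{S \left(-2 + S\right) + S \left(2 + \frac{1}{3}\right)} = \frac{1}{S \left(-2 + S\right) + S \frac{7}{3}} = \frac{1}{S \left(-2 + S\right) + \frac{7 S}{3}} = \frac{1}{\frac{7 S}{3} + S \left(-2 + S\right)}$)
$96 y + q{\left(1 \right)} = 96 \left(-50\right) + \frac{3}{1 \left(1 + 3 \cdot 1\right)} = -4800 + 3 \cdot 1 \frac{1}{1 + 3} = -4800 + 3 \cdot 1 \cdot \frac{1}{4} = -4800 + \frac{3}{4} = - \frac{19197}{4}$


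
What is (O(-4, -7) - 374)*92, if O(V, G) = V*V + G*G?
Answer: -28428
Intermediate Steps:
O(V, G) = G² + V² (O(V, G) = V² + G² = G² + V²)
(O(-4, -7) - 374)*92 = (((-7)² + (-4)²) - 374)*92 = ((49 + 16) - 374)*92 = (65 - 374)*92 = -309*92 = -28428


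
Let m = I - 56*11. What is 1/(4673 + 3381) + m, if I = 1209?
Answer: 4776023/8054 ≈ 593.00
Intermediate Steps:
m = 593 (m = 1209 - 56*11 = 1209 - 616 = 593)
1/(4673 + 3381) + m = 1/(4673 + 3381) + 593 = 1/8054 + 593 = 4776023/8054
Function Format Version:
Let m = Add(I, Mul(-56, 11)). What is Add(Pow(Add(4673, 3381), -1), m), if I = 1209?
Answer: Rational(4776023, 8054) ≈ 593.00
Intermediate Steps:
m = 593 (m = Add(1209, Mul(-56, 11)) = Add(1209, -616) = 593)
Add(Pow(Add(4673, 3381), -1), m) = Add(Pow(Add(4673, 3381), -1), 593) = Add(Pow(8054, -1), 593) = Add(Rational(1, 8054), 593) = Rational(4776023, 8054)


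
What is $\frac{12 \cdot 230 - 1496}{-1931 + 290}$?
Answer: $- \frac{1264}{1641} \approx -0.77026$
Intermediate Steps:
$\frac{12 \cdot 230 - 1496}{-1931 + 290} = \frac{2760 - 1496}{-1641} = 1264 \left(- \frac{1}{1641}\right) = - \frac{1264}{1641}$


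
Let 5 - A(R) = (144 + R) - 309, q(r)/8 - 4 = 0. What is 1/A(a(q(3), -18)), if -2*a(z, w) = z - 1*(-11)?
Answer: 2/383 ≈ 0.0052219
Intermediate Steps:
q(r) = 32 (q(r) = 32 + 8*0 = 32 + 0 = 32)
a(z, w) = -11/2 - z/2 (a(z, w) = -(z - 1*(-11))/2 = -(z + 11)/2 = -(11 + z)/2 = -11/2 - z/2)
A(R) = 170 - R (A(R) = 5 - ((144 + R) - 309) = 5 - (-165 + R) = 5 + (165 - R) = 170 - R)
1/A(a(q(3), -18)) = 1/(170 - (-11/2 - 1/2*32)) = 1/(170 - (-11/2 - 16)) = 1/(170 - 1*(-43/2)) = 1/(170 + 43/2) = 1/(383/2) = 2/383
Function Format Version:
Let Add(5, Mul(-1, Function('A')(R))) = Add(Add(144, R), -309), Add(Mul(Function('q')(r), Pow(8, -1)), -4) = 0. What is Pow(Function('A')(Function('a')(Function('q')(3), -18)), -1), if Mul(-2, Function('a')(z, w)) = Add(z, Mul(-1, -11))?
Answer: Rational(2, 383) ≈ 0.0052219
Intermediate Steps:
Function('q')(r) = 32 (Function('q')(r) = Add(32, Mul(8, 0)) = Add(32, 0) = 32)
Function('a')(z, w) = Add(Rational(-11, 2), Mul(Rational(-1, 2), z)) (Function('a')(z, w) = Mul(Rational(-1, 2), Add(z, Mul(-1, -11))) = Mul(Rational(-1, 2), Add(z, 11)) = Mul(Rational(-1, 2), Add(11, z)) = Add(Rational(-11, 2), Mul(Rational(-1, 2), z)))
Function('A')(R) = Add(170, Mul(-1, R)) (Function('A')(R) = Add(5, Mul(-1, Add(Add(144, R), -309))) = Add(5, Mul(-1, Add(-165, R))) = Add(5, Add(165, Mul(-1, R))) = Add(170, Mul(-1, R)))
Pow(Function('A')(Function('a')(Function('q')(3), -18)), -1) = Pow(Add(170, Mul(-1, Add(Rational(-11, 2), Mul(Rational(-1, 2), 32)))), -1) = Pow(Add(170, Mul(-1, Add(Rational(-11, 2), -16))), -1) = Pow(Add(170, Mul(-1, Rational(-43, 2))), -1) = Pow(Add(170, Rational(43, 2)), -1) = Pow(Rational(383, 2), -1) = Rational(2, 383)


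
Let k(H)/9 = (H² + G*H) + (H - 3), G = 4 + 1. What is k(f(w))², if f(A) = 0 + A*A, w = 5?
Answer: 48274704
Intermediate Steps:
G = 5
f(A) = A² (f(A) = 0 + A² = A²)
k(H) = -27 + 9*H² + 54*H (k(H) = 9*((H² + 5*H) + (H - 3)) = 9*((H² + 5*H) + (-3 + H)) = 9*(-3 + H² + 6*H) = -27 + 9*H² + 54*H)
k(f(w))² = (-27 + 9*(5²)² + 54*5²)² = (-27 + 9*25² + 54*25)² = (-27 + 9*625 + 1350)² = (-27 + 5625 + 1350)² = 6948² = 48274704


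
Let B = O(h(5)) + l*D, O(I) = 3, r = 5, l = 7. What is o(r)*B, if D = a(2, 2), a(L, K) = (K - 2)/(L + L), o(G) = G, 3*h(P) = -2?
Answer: 15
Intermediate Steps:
h(P) = -⅔ (h(P) = (⅓)*(-2) = -⅔)
a(L, K) = (-2 + K)/(2*L) (a(L, K) = (-2 + K)/((2*L)) = (-2 + K)*(1/(2*L)) = (-2 + K)/(2*L))
D = 0 (D = (½)*(-2 + 2)/2 = (½)*(½)*0 = 0)
B = 3 (B = 3 + 7*0 = 3 + 0 = 3)
o(r)*B = 5*3 = 15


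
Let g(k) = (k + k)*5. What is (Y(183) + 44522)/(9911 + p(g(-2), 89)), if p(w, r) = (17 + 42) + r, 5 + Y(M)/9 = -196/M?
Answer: 2712509/613599 ≈ 4.4207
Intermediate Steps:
Y(M) = -45 - 1764/M (Y(M) = -45 + 9*(-196/M) = -45 - 1764/M)
g(k) = 10*k (g(k) = (2*k)*5 = 10*k)
p(w, r) = 59 + r
(Y(183) + 44522)/(9911 + p(g(-2), 89)) = ((-45 - 1764/183) + 44522)/(9911 + (59 + 89)) = ((-45 - 1764*1/183) + 44522)/(9911 + 148) = ((-45 - 588/61) + 44522)/10059 = (-3333/61 + 44522)*(1/10059) = (2712509/61)*(1/10059) = 2712509/613599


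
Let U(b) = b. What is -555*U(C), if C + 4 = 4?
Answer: 0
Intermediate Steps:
C = 0 (C = -4 + 4 = 0)
-555*U(C) = -555*0 = 0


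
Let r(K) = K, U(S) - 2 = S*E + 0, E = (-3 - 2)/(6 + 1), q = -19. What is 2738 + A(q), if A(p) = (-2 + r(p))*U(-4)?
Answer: 2636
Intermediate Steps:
E = -5/7 ≈ -0.71429
U(S) = 2 - 5*S/7 (U(S) = 2 + (S*(-5/7) + 0) = 2 + (-5*S/7 + 0) = 2 - 5*S/7)
A(p) = -68/7 + 34*p/7 (A(p) = (-2 + p)*(2 - 5/7*(-4)) = (-2 + p)*(2 + 20/7) = (-2 + p)*(34/7) = -68/7 + 34*p/7)
2738 + A(q) = 2738 + (-68/7 + (34/7)*(-19)) = 2738 + (-68/7 - 646/7) = 2738 - 102 = 2636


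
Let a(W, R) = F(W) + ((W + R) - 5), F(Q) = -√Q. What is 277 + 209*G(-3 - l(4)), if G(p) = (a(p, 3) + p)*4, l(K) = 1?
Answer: -8083 - 1672*I ≈ -8083.0 - 1672.0*I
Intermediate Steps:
a(W, R) = -5 + R + W - √W (a(W, R) = -√W + ((W + R) - 5) = -√W + ((R + W) - 5) = -√W + (-5 + R + W) = -5 + R + W - √W)
G(p) = -8 - 4*√p + 8*p (G(p) = ((-5 + 3 + p - √p) + p)*4 = ((-2 + p - √p) + p)*4 = (-2 - √p + 2*p)*4 = -8 - 4*√p + 8*p)
277 + 209*G(-3 - l(4)) = 277 + 209*(-8 - 4*√(-3 - 1*1) + 8*(-3 - 1*1)) = 277 + 209*(-8 - 4*√(-3 - 1) + 8*(-3 - 1)) = 277 + 209*(-8 - 8*I + 8*(-4)) = 277 + 209*(-8 - 8*I - 32) = 277 + 209*(-40 - 8*I) = 277 + (-8360 - 1672*I) = -8083 - 1672*I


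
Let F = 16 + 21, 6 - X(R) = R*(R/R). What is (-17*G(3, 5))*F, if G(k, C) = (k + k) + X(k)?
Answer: -5661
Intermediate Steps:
X(R) = 6 - R (X(R) = 6 - R*R/R = 6 - R)
F = 37
G(k, C) = 6 + k (G(k, C) = (k + k) + (6 - k) = 2*k + (6 - k) = 6 + k)
(-17*G(3, 5))*F = -17*(6 + 3)*37 = -17*9*37 = -153*37 = -5661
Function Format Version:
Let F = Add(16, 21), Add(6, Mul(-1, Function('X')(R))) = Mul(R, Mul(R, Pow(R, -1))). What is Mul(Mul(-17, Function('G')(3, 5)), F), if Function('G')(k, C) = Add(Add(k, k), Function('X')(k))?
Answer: -5661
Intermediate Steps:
Function('X')(R) = Add(6, Mul(-1, R)) (Function('X')(R) = Add(6, Mul(-1, Mul(R, Mul(R, Pow(R, -1))))) = Add(6, Mul(-1, Mul(R, 1))) = Add(6, Mul(-1, R)))
F = 37
Function('G')(k, C) = Add(6, k) (Function('G')(k, C) = Add(Add(k, k), Add(6, Mul(-1, k))) = Add(Mul(2, k), Add(6, Mul(-1, k))) = Add(6, k))
Mul(Mul(-17, Function('G')(3, 5)), F) = Mul(Mul(-17, Add(6, 3)), 37) = Mul(Mul(-17, 9), 37) = Mul(-153, 37) = -5661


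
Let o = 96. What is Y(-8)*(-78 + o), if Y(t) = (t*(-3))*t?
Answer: -3456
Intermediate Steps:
Y(t) = -3*t**2 (Y(t) = (-3*t)*t = -3*t**2)
Y(-8)*(-78 + o) = (-3*(-8)**2)*(-78 + 96) = -3*64*18 = -192*18 = -3456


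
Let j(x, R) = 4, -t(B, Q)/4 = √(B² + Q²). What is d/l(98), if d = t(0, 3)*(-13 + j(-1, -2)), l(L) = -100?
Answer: -27/25 ≈ -1.0800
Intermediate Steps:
t(B, Q) = -4*√(B² + Q²)
d = 108 (d = (-4*√(0² + 3²))*(-13 + 4) = -4*√(0 + 9)*(-9) = -4*√9*(-9) = -4*3*(-9) = -12*(-9) = 108)
d/l(98) = 108/(-100) = 108*(-1/100) = -27/25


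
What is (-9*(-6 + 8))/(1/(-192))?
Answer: 3456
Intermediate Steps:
(-9*(-6 + 8))/(1/(-192)) = (-9*2)/(-1/192) = -18*(-192) = 3456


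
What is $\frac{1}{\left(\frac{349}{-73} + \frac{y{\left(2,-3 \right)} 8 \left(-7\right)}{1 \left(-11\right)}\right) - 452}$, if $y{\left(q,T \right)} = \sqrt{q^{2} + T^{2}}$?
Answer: $- \frac{22656645}{10332409181} - \frac{3282664 \sqrt{13}}{134321319353} \approx -0.0022809$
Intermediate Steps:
$y{\left(q,T \right)} = \sqrt{T^{2} + q^{2}}$
$\frac{1}{\left(\frac{349}{-73} + \frac{y{\left(2,-3 \right)} 8 \left(-7\right)}{1 \left(-11\right)}\right) - 452} = \frac{1}{\left(\frac{349}{-73} + \frac{\sqrt{\left(-3\right)^{2} + 2^{2}} \cdot 8 \left(-7\right)}{1 \left(-11\right)}\right) - 452} = \frac{1}{\left(349 \left(- \frac{1}{73}\right) + \frac{\sqrt{9 + 4} \cdot 8 \left(-7\right)}{-11}\right) - 452} = \frac{1}{\left(- \frac{349}{73} + \sqrt{13} \cdot 8 \left(-7\right) \left(- \frac{1}{11}\right)\right) - 452} = \frac{1}{\left(- \frac{349}{73} + 8 \sqrt{13} \left(-7\right) \left(- \frac{1}{11}\right)\right) - 452} = \frac{1}{\left(- \frac{349}{73} + - 56 \sqrt{13} \left(- \frac{1}{11}\right)\right) - 452} = \frac{1}{\left(- \frac{349}{73} + \frac{56 \sqrt{13}}{11}\right) - 452} = \frac{1}{- \frac{33345}{73} + \frac{56 \sqrt{13}}{11}}$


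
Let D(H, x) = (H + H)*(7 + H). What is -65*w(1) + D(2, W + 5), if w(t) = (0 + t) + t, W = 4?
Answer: -94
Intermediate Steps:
w(t) = 2*t (w(t) = t + t = 2*t)
D(H, x) = 2*H*(7 + H) (D(H, x) = (2*H)*(7 + H) = 2*H*(7 + H))
-65*w(1) + D(2, W + 5) = -130 + 2*2*(7 + 2) = -65*2 + 2*2*9 = -130 + 36 = -94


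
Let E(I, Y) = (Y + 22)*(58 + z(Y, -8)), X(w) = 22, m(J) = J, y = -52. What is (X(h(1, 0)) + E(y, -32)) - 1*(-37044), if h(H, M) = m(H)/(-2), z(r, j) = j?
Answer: 36566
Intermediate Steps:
h(H, M) = -H/2 (h(H, M) = H/(-2) = H*(-½) = -H/2)
E(I, Y) = 1100 + 50*Y (E(I, Y) = (Y + 22)*(58 - 8) = (22 + Y)*50 = 1100 + 50*Y)
(X(h(1, 0)) + E(y, -32)) - 1*(-37044) = (22 + (1100 + 50*(-32))) - 1*(-37044) = (22 + (1100 - 1600)) + 37044 = (22 - 500) + 37044 = -478 + 37044 = 36566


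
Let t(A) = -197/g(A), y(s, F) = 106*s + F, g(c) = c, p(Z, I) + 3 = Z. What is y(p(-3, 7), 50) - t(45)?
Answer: -26173/45 ≈ -581.62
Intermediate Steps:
p(Z, I) = -3 + Z
y(s, F) = F + 106*s
t(A) = -197/A
y(p(-3, 7), 50) - t(45) = (50 + 106*(-3 - 3)) - (-197)/45 = (50 + 106*(-6)) - (-197)/45 = (50 - 636) - 1*(-197/45) = -586 + 197/45 = -26173/45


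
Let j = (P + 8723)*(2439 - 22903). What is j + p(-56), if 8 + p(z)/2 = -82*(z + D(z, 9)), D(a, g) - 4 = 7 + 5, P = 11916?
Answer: -422349952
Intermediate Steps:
D(a, g) = 16 (D(a, g) = 4 + (7 + 5) = 4 + 12 = 16)
j = -422356496 (j = (11916 + 8723)*(2439 - 22903) = 20639*(-20464) = -422356496)
p(z) = -2640 - 164*z (p(z) = -16 + 2*(-82*(z + 16)) = -16 + 2*(-82*(16 + z)) = -16 + 2*(-1312 - 82*z) = -16 + (-2624 - 164*z) = -2640 - 164*z)
j + p(-56) = -422356496 + (-2640 - 164*(-56)) = -422356496 + (-2640 + 9184) = -422356496 + 6544 = -422349952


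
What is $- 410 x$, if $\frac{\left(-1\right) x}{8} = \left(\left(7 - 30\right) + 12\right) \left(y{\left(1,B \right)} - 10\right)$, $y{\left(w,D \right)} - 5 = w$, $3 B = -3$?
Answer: $144320$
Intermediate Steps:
$B = -1$ ($B = \frac{1}{3} \left(-3\right) = -1$)
$y{\left(w,D \right)} = 5 + w$
$x = -352$ ($x = - 8 \left(\left(7 - 30\right) + 12\right) \left(\left(5 + 1\right) - 10\right) = - 8 \left(\left(7 - 30\right) + 12\right) \left(6 - 10\right) = - 8 \left(-23 + 12\right) \left(-4\right) = - 8 \left(\left(-11\right) \left(-4\right)\right) = \left(-8\right) 44 = -352$)
$- 410 x = \left(-410\right) \left(-352\right) = 144320$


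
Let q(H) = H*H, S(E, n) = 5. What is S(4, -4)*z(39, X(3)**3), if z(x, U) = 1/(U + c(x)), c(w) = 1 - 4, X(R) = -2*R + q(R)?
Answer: 5/24 ≈ 0.20833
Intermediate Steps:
q(H) = H**2
X(R) = R**2 - 2*R (X(R) = -2*R + R**2 = R**2 - 2*R)
c(w) = -3
z(x, U) = 1/(-3 + U) (z(x, U) = 1/(U - 3) = 1/(-3 + U))
S(4, -4)*z(39, X(3)**3) = 5/(-3 + (3*(-2 + 3))**3) = 5/(-3 + (3*1)**3) = 5/(-3 + 3**3) = 5/(-3 + 27) = 5/24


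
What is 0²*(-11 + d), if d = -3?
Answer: 0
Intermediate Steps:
0²*(-11 + d) = 0²*(-11 - 3) = 0*(-14) = 0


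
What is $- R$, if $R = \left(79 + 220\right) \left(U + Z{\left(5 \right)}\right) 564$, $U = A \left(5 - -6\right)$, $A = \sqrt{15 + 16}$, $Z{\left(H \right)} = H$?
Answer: $-843180 - 1854996 \sqrt{31} \approx -1.1171 \cdot 10^{7}$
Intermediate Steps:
$A = \sqrt{31} \approx 5.5678$
$U = 11 \sqrt{31}$ ($U = \sqrt{31} \left(5 - -6\right) = \sqrt{31} \left(5 + 6\right) = \sqrt{31} \cdot 11 = 11 \sqrt{31} \approx 61.245$)
$R = 843180 + 1854996 \sqrt{31}$ ($R = \left(79 + 220\right) \left(11 \sqrt{31} + 5\right) 564 = 299 \left(5 + 11 \sqrt{31}\right) 564 = \left(1495 + 3289 \sqrt{31}\right) 564 = 843180 + 1854996 \sqrt{31} \approx 1.1171 \cdot 10^{7}$)
$- R = - (843180 + 1854996 \sqrt{31}) = -843180 - 1854996 \sqrt{31}$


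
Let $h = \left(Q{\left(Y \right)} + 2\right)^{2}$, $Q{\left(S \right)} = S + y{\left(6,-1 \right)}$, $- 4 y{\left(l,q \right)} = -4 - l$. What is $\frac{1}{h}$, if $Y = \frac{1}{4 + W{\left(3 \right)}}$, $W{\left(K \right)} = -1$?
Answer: $\frac{36}{841} \approx 0.042806$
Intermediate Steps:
$y{\left(l,q \right)} = 1 + \frac{l}{4}$ ($y{\left(l,q \right)} = - \frac{-4 - l}{4} = 1 + \frac{l}{4}$)
$Y = \frac{1}{3}$ ($Y = \frac{1}{4 - 1} = \frac{1}{3} \approx 0.33333$)
$Q{\left(S \right)} = \frac{5}{2} + S$ ($Q{\left(S \right)} = S + \left(1 + \frac{1}{4} \cdot 6\right) = S + \left(1 + \frac{3}{2}\right) = S + \frac{5}{2} = \frac{5}{2} + S$)
$h = \frac{841}{36}$ ($h = \left(\left(\frac{5}{2} + \frac{1}{3}\right) + 2\right)^{2} = \left(\frac{17}{6} + 2\right)^{2} = \left(\frac{29}{6}\right)^{2} = \frac{841}{36} \approx 23.361$)
$\frac{1}{h} = \frac{1}{\frac{841}{36}} = \frac{36}{841}$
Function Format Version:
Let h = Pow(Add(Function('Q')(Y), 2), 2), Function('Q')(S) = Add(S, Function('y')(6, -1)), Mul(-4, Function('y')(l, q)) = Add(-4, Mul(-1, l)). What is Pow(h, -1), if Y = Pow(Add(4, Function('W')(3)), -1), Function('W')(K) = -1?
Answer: Rational(36, 841) ≈ 0.042806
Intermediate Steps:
Function('y')(l, q) = Add(1, Mul(Rational(1, 4), l)) (Function('y')(l, q) = Mul(Rational(-1, 4), Add(-4, Mul(-1, l))) = Add(1, Mul(Rational(1, 4), l)))
Y = Rational(1, 3) (Y = Pow(Add(4, -1), -1) = Pow(3, -1) = Rational(1, 3) ≈ 0.33333)
Function('Q')(S) = Add(Rational(5, 2), S) (Function('Q')(S) = Add(S, Add(1, Mul(Rational(1, 4), 6))) = Add(S, Add(1, Rational(3, 2))) = Add(S, Rational(5, 2)) = Add(Rational(5, 2), S))
h = Rational(841, 36) (h = Pow(Add(Add(Rational(5, 2), Rational(1, 3)), 2), 2) = Pow(Add(Rational(17, 6), 2), 2) = Pow(Rational(29, 6), 2) = Rational(841, 36) ≈ 23.361)
Pow(h, -1) = Pow(Rational(841, 36), -1) = Rational(36, 841)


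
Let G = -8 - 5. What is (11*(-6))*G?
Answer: 858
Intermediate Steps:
G = -13
(11*(-6))*G = (11*(-6))*(-13) = -66*(-13) = 858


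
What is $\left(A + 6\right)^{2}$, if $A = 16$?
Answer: $484$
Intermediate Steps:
$\left(A + 6\right)^{2} = \left(16 + 6\right)^{2} = 22^{2} = 484$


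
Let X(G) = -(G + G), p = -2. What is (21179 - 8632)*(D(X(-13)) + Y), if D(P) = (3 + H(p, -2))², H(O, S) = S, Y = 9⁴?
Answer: 82333414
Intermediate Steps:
Y = 6561
X(G) = -2*G
D(P) = 1 (D(P) = (3 - 2)² = 1² = 1)
(21179 - 8632)*(D(X(-13)) + Y) = (21179 - 8632)*(1 + 6561) = 12547*6562 = 82333414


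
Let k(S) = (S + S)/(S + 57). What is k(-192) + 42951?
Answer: 1932923/45 ≈ 42954.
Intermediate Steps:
k(S) = 2*S/(57 + S) (k(S) = (2*S)/(57 + S) = 2*S/(57 + S))
k(-192) + 42951 = 2*(-192)/(57 - 192) + 42951 = 2*(-192)/(-135) + 42951 = 2*(-192)*(-1/135) + 42951 = 128/45 + 42951 = 1932923/45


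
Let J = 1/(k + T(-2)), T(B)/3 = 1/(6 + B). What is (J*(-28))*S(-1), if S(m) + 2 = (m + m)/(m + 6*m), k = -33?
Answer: -64/43 ≈ -1.4884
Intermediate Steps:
T(B) = 3/(6 + B)
J = -4/129 (J = 1/(-33 + 3/(6 - 2)) = 1/(-33 + 3/4) = 1/(-33 + 3*(¼)) = 1/(-33 + ¾) = 1/(-129/4) = -4/129 ≈ -0.031008)
S(m) = -12/7 (S(m) = -2 + (m + m)/(m + 6*m) = -2 + (2*m)/((7*m)) = -2 + (2*m)*(1/(7*m)) = -2 + 2/7 = -12/7)
(J*(-28))*S(-1) = -4/129*(-28)*(-12/7) = (112/129)*(-12/7) = -64/43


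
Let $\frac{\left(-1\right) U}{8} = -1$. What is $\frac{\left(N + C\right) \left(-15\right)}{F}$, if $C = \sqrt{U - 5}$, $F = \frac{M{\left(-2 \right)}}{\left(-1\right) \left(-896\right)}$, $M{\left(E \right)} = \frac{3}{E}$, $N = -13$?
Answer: $-116480 + 8960 \sqrt{3} \approx -1.0096 \cdot 10^{5}$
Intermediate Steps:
$U = 8$ ($U = \left(-8\right) \left(-1\right) = 8$)
$F = - \frac{3}{1792}$ ($F = \frac{3 \frac{1}{-2}}{\left(-1\right) \left(-896\right)} = \frac{3 \left(- \frac{1}{2}\right)}{896} = \left(- \frac{3}{2}\right) \frac{1}{896} = - \frac{3}{1792} \approx -0.0016741$)
$C = \sqrt{3}$ ($C = \sqrt{8 - 5} = \sqrt{3} \approx 1.732$)
$\frac{\left(N + C\right) \left(-15\right)}{F} = \frac{\left(-13 + \sqrt{3}\right) \left(-15\right)}{- \frac{3}{1792}} = \left(195 - 15 \sqrt{3}\right) \left(- \frac{1792}{3}\right) = -116480 + 8960 \sqrt{3}$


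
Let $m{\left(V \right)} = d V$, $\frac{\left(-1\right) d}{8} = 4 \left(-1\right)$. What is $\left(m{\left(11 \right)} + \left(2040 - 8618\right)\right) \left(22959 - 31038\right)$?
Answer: $50299854$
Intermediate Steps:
$d = 32$ ($d = - 8 \cdot 4 \left(-1\right) = \left(-8\right) \left(-4\right) = 32$)
$m{\left(V \right)} = 32 V$
$\left(m{\left(11 \right)} + \left(2040 - 8618\right)\right) \left(22959 - 31038\right) = \left(32 \cdot 11 + \left(2040 - 8618\right)\right) \left(22959 - 31038\right) = \left(352 + \left(2040 - 8618\right)\right) \left(-8079\right) = \left(352 - 6578\right) \left(-8079\right) = \left(-6226\right) \left(-8079\right) = 50299854$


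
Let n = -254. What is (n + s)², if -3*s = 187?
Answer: 900601/9 ≈ 1.0007e+5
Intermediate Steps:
s = -187/3 (s = -⅓*187 = -187/3 ≈ -62.333)
(n + s)² = (-254 - 187/3)² = (-949/3)² = 900601/9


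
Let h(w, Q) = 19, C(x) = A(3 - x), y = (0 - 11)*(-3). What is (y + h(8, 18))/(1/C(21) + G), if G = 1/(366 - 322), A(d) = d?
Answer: -1584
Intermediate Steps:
y = 33 (y = -11*(-3) = 33)
C(x) = 3 - x
G = 1/44 ≈ 0.022727
(y + h(8, 18))/(1/C(21) + G) = (33 + 19)/(1/(3 - 1*21) + 1/44) = 52/(1/(3 - 21) + 1/44) = 52/(1/(-18) + 1/44) = 52/(-1/18 + 1/44) = 52/(-13/396) = 52*(-396/13) = -1584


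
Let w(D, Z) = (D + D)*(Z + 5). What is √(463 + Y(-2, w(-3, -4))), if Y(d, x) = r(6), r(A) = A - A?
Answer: √463 ≈ 21.517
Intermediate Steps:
w(D, Z) = 2*D*(5 + Z) (w(D, Z) = (2*D)*(5 + Z) = 2*D*(5 + Z))
r(A) = 0
Y(d, x) = 0
√(463 + Y(-2, w(-3, -4))) = √(463 + 0) = √463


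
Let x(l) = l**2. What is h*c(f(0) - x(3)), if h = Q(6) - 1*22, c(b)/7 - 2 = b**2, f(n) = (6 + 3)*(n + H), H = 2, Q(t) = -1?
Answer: -13363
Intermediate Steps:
f(n) = 18 + 9*n (f(n) = (6 + 3)*(n + 2) = 9*(2 + n) = 18 + 9*n)
c(b) = 14 + 7*b**2
h = -23 (h = -1 - 1*22 = -1 - 22 = -23)
h*c(f(0) - x(3)) = -23*(14 + 7*((18 + 9*0) - 1*3**2)**2) = -23*(14 + 7*((18 + 0) - 1*9)**2) = -23*(14 + 7*(18 - 9)**2) = -23*(14 + 7*9**2) = -23*(14 + 7*81) = -23*(14 + 567) = -23*581 = -13363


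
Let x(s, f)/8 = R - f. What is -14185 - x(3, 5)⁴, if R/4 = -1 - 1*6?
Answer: -4857546601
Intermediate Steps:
R = -28 (R = 4*(-1 - 1*6) = 4*(-1 - 6) = 4*(-7) = -28)
x(s, f) = -224 - 8*f (x(s, f) = 8*(-28 - f) = -224 - 8*f)
-14185 - x(3, 5)⁴ = -14185 - (-224 - 8*5)⁴ = -14185 - (-224 - 40)⁴ = -14185 - 1*(-264)⁴ = -14185 - 1*4857532416 = -14185 - 4857532416 = -4857546601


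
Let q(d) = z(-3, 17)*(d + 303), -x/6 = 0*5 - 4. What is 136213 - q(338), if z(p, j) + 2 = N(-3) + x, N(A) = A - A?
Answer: 122111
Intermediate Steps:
N(A) = 0
x = 24 (x = -6*(0*5 - 4) = -6*(0 - 4) = -6*(-4) = 24)
z(p, j) = 22 (z(p, j) = -2 + (0 + 24) = -2 + 24 = 22)
q(d) = 6666 + 22*d (q(d) = 22*(d + 303) = 22*(303 + d) = 6666 + 22*d)
136213 - q(338) = 136213 - (6666 + 22*338) = 136213 - (6666 + 7436) = 136213 - 1*14102 = 136213 - 14102 = 122111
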